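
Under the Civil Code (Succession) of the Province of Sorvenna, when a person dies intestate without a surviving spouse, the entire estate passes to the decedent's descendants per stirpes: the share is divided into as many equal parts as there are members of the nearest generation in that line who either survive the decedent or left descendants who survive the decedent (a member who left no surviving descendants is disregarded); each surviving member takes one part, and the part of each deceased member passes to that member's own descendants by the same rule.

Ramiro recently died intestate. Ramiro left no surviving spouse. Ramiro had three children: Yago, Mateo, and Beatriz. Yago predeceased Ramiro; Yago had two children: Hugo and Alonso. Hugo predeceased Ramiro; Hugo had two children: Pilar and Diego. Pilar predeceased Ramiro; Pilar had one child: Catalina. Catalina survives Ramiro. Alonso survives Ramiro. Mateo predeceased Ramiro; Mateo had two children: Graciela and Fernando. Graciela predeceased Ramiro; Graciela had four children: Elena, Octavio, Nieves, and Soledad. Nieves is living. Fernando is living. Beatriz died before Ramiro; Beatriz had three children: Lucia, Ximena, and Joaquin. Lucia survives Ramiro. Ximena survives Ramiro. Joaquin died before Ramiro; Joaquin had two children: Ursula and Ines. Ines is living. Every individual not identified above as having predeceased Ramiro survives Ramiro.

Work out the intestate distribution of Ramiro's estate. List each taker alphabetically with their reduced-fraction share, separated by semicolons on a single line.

Alonso 1/6; Catalina 1/12; Diego 1/12; Elena 1/24; Fernando 1/6; Ines 1/18; Lucia 1/9; Nieves 1/24; Octavio 1/24; Soledad 1/24; Ursula 1/18; Ximena 1/9

There is no surviving spouse, so the entire estate passes to Ramiro's descendants per stirpes.
The estate is divided into 3 equal shares of 1/3 among Yago, Mateo, Beatriz.
Yago predeceased; the 1/3 allotted to Yago's branch passes to Yago's issue by representation.
The 1/3 is divided into 2 equal shares of 1/6 among Hugo, Alonso.
Hugo predeceased; the 1/6 allotted to Hugo's branch passes to Hugo's issue by representation.
The 1/6 is divided into 2 equal shares of 1/12 among Pilar, Diego.
Pilar predeceased; the 1/12 allotted to Pilar's branch passes to Pilar's issue by representation.
Catalina is the sole taker at this level and receives the full 1/12.
Diego is living and takes 1/12.
Alonso is living and takes 1/6.
Mateo predeceased; the 1/3 allotted to Mateo's branch passes to Mateo's issue by representation.
The 1/3 is divided into 2 equal shares of 1/6 among Graciela, Fernando.
Graciela predeceased; the 1/6 allotted to Graciela's branch passes to Graciela's issue by representation.
The 1/6 is divided into 4 equal shares of 1/24 among Elena, Octavio, Nieves, Soledad.
Elena is living and takes 1/24.
Octavio is living and takes 1/24.
Nieves is living and takes 1/24.
Soledad is living and takes 1/24.
Fernando is living and takes 1/6.
Beatriz predeceased; the 1/3 allotted to Beatriz's branch passes to Beatriz's issue by representation.
The 1/3 is divided into 3 equal shares of 1/9 among Lucia, Ximena, Joaquin.
Lucia is living and takes 1/9.
Ximena is living and takes 1/9.
Joaquin predeceased; the 1/9 allotted to Joaquin's branch passes to Joaquin's issue by representation.
The 1/9 is divided into 2 equal shares of 1/18 among Ursula, Ines.
Ursula is living and takes 1/18.
Ines is living and takes 1/18.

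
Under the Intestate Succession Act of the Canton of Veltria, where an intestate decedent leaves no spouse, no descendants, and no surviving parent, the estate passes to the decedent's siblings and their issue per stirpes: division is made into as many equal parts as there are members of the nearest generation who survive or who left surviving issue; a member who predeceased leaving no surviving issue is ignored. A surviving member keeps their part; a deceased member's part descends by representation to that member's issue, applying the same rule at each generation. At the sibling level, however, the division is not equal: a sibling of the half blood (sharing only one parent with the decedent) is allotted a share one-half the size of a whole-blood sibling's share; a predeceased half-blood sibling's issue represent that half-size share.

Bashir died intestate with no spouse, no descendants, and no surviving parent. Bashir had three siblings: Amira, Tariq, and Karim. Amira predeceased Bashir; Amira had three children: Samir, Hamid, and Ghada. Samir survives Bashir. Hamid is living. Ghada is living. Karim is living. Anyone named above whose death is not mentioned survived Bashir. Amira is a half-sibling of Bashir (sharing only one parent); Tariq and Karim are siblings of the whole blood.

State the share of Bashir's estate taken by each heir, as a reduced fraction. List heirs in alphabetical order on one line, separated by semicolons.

Ghada 1/15; Hamid 1/15; Karim 2/5; Samir 1/15; Tariq 2/5

No spouse, descendants, or parent survives, so the estate passes to Bashir's siblings per stirpes.
Half-blood siblings count for one-half the weight of whole-blood siblings at the initial division.
Dividing 1 in proportion to weights (total weight 5/2): Amira (weight 1/2) → 1/5; Tariq (weight 1) → 2/5; Karim (weight 1) → 2/5.
Amira predeceased; the 1/5 allotted to Amira's branch passes to Amira's issue by representation.
The 1/5 is divided into 3 equal shares of 1/15 among Samir, Hamid, Ghada.
Samir is living and takes 1/15.
Hamid is living and takes 1/15.
Ghada is living and takes 1/15.
Tariq is living and takes 2/5.
Karim is living and takes 2/5.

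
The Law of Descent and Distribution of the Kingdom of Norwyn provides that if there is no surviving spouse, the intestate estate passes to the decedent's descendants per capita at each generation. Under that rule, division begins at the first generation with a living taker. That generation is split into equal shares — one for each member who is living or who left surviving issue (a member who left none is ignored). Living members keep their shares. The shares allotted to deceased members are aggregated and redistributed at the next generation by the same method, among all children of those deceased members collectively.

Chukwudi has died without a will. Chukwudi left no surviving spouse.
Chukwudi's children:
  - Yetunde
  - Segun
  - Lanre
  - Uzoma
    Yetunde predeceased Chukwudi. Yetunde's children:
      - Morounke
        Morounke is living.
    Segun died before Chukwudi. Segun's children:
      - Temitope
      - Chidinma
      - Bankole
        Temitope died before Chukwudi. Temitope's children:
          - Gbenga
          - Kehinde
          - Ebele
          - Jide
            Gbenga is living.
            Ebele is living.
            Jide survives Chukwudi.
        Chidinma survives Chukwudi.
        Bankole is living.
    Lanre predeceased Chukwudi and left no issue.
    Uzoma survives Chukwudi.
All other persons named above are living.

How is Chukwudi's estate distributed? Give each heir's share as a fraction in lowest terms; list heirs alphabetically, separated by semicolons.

There is no surviving spouse, so the entire estate passes to Chukwudi's descendants per capita at each generation.
At generation 1 (Yetunde, Segun, Uzoma) there are 3 shares of (1)/3 = 1/3 each.
Living: Uzoma — each takes 1/3.
Deceased: Yetunde and Segun. Their combined 2/3 is pooled and carried to generation 2.
At generation 2 (Morounke, Temitope, Chidinma, Bankole) there are 4 shares of (2/3)/4 = 1/6 each.
Living: Morounke, Chidinma, and Bankole — each takes 1/6.
Deceased: Temitope. That 1/6 share is carried to generation 3.
At generation 3 (Gbenga, Kehinde, Ebele, Jide) there are 4 shares of (1/6)/4 = 1/24 each.
Living: Gbenga, Kehinde, Ebele, and Jide — each takes 1/24.

Bankole 1/6; Chidinma 1/6; Ebele 1/24; Gbenga 1/24; Jide 1/24; Kehinde 1/24; Morounke 1/6; Uzoma 1/3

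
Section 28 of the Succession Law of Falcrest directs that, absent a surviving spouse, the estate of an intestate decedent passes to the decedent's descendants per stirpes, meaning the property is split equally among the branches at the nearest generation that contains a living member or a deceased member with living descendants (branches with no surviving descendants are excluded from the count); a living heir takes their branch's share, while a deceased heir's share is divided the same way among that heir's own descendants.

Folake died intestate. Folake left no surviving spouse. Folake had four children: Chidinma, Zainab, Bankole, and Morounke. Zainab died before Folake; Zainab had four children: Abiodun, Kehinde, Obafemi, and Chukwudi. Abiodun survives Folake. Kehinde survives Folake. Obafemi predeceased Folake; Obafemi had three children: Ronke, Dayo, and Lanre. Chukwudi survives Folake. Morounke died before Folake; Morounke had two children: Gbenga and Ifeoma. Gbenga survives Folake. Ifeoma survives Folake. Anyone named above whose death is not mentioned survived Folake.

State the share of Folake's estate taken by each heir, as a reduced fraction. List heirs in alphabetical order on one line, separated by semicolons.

There is no surviving spouse, so the entire estate passes to Folake's descendants per stirpes.
The estate is divided into 4 equal shares of 1/4 among Chidinma, Zainab, Bankole, Morounke.
Chidinma is living and takes 1/4.
Zainab predeceased; the 1/4 allotted to Zainab's branch passes to Zainab's issue by representation.
The 1/4 is divided into 4 equal shares of 1/16 among Abiodun, Kehinde, Obafemi, Chukwudi.
Abiodun is living and takes 1/16.
Kehinde is living and takes 1/16.
Obafemi predeceased; the 1/16 allotted to Obafemi's branch passes to Obafemi's issue by representation.
The 1/16 is divided into 3 equal shares of 1/48 among Ronke, Dayo, Lanre.
Ronke is living and takes 1/48.
Dayo is living and takes 1/48.
Lanre is living and takes 1/48.
Chukwudi is living and takes 1/16.
Bankole is living and takes 1/4.
Morounke predeceased; the 1/4 allotted to Morounke's branch passes to Morounke's issue by representation.
The 1/4 is divided into 2 equal shares of 1/8 among Gbenga, Ifeoma.
Gbenga is living and takes 1/8.
Ifeoma is living and takes 1/8.

Abiodun 1/16; Bankole 1/4; Chidinma 1/4; Chukwudi 1/16; Dayo 1/48; Gbenga 1/8; Ifeoma 1/8; Kehinde 1/16; Lanre 1/48; Ronke 1/48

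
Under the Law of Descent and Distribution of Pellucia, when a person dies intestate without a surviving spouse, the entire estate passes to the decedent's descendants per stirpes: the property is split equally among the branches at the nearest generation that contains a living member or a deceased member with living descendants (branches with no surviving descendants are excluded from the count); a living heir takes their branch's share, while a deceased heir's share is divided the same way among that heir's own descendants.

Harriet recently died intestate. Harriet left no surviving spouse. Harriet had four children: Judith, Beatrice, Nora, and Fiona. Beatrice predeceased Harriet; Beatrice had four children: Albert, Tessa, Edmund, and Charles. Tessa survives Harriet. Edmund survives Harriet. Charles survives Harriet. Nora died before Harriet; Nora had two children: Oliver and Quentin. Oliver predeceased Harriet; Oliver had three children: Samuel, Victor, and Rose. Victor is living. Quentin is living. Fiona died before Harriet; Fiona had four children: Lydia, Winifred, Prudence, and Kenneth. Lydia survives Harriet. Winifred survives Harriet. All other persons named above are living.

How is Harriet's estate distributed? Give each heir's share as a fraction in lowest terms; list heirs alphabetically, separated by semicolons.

There is no surviving spouse, so the entire estate passes to Harriet's descendants per stirpes.
The estate is divided into 4 equal shares of 1/4 among Judith, Beatrice, Nora, Fiona.
Judith is living and takes 1/4.
Beatrice predeceased; the 1/4 allotted to Beatrice's branch passes to Beatrice's issue by representation.
The 1/4 is divided into 4 equal shares of 1/16 among Albert, Tessa, Edmund, Charles.
Albert is living and takes 1/16.
Tessa is living and takes 1/16.
Edmund is living and takes 1/16.
Charles is living and takes 1/16.
Nora predeceased; the 1/4 allotted to Nora's branch passes to Nora's issue by representation.
The 1/4 is divided into 2 equal shares of 1/8 among Oliver, Quentin.
Oliver predeceased; the 1/8 allotted to Oliver's branch passes to Oliver's issue by representation.
The 1/8 is divided into 3 equal shares of 1/24 among Samuel, Victor, Rose.
Samuel is living and takes 1/24.
Victor is living and takes 1/24.
Rose is living and takes 1/24.
Quentin is living and takes 1/8.
Fiona predeceased; the 1/4 allotted to Fiona's branch passes to Fiona's issue by representation.
The 1/4 is divided into 4 equal shares of 1/16 among Lydia, Winifred, Prudence, Kenneth.
Lydia is living and takes 1/16.
Winifred is living and takes 1/16.
Prudence is living and takes 1/16.
Kenneth is living and takes 1/16.

Albert 1/16; Charles 1/16; Edmund 1/16; Judith 1/4; Kenneth 1/16; Lydia 1/16; Prudence 1/16; Quentin 1/8; Rose 1/24; Samuel 1/24; Tessa 1/16; Victor 1/24; Winifred 1/16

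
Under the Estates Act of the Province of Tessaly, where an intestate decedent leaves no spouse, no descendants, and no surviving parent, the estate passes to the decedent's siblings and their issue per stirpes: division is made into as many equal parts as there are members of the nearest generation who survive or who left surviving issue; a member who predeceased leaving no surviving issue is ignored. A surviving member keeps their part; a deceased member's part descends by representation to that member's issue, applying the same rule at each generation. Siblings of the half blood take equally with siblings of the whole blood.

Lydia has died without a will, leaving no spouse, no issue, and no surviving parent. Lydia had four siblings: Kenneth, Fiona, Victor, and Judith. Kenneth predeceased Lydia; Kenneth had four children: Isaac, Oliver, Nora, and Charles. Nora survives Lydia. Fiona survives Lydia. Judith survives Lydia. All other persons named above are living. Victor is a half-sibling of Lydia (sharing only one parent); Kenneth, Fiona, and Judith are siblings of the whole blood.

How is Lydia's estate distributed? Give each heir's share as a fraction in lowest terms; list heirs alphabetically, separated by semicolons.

No spouse, descendants, or parent survives, so the estate passes to Lydia's siblings per stirpes.
Half-blood and whole-blood siblings take equally under the stated rule.
The estate is divided into 4 equal shares of 1/4 among Kenneth, Fiona, Victor, Judith.
Kenneth predeceased; the 1/4 allotted to Kenneth's branch passes to Kenneth's issue by representation.
The 1/4 is divided into 4 equal shares of 1/16 among Isaac, Oliver, Nora, Charles.
Isaac is living and takes 1/16.
Oliver is living and takes 1/16.
Nora is living and takes 1/16.
Charles is living and takes 1/16.
Fiona is living and takes 1/4.
Victor is living and takes 1/4.
Judith is living and takes 1/4.

Charles 1/16; Fiona 1/4; Isaac 1/16; Judith 1/4; Nora 1/16; Oliver 1/16; Victor 1/4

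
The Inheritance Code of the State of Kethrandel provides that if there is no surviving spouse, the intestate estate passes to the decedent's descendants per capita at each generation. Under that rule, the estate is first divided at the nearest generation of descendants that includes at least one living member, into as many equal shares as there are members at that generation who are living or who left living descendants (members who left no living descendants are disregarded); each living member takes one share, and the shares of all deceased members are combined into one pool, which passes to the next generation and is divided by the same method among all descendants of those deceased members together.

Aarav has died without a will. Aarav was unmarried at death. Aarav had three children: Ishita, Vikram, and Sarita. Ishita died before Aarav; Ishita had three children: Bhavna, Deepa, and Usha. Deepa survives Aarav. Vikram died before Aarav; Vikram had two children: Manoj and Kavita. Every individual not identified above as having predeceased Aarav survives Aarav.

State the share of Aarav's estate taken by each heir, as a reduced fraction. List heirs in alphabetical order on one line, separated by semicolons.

Bhavna 2/15; Deepa 2/15; Kavita 2/15; Manoj 2/15; Sarita 1/3; Usha 2/15

There is no surviving spouse, so the entire estate passes to Aarav's descendants per capita at each generation.
At generation 1 (Ishita, Vikram, Sarita) there are 3 shares of (1)/3 = 1/3 each.
Living: Sarita — each takes 1/3.
Deceased: Ishita and Vikram. Their combined 2/3 is pooled and carried to generation 2.
At generation 2 (Bhavna, Deepa, Usha, Manoj, Kavita) there are 5 shares of (2/3)/5 = 2/15 each.
Living: Bhavna, Deepa, Usha, Manoj, and Kavita — each takes 2/15.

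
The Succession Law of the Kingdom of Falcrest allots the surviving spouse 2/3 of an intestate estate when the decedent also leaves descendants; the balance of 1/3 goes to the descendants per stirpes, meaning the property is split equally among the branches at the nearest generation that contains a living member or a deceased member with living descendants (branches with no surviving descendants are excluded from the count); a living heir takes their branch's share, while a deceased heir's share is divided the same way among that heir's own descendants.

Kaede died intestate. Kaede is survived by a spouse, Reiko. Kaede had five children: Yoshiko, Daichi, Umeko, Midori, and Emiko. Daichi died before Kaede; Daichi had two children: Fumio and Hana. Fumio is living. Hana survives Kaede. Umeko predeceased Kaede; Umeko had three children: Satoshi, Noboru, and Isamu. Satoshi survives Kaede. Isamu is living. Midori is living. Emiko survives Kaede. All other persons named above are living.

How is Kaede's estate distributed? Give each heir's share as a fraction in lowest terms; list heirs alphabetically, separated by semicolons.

Emiko 1/15; Fumio 1/30; Hana 1/30; Isamu 1/45; Midori 1/15; Noboru 1/45; Reiko 2/3; Satoshi 1/45; Yoshiko 1/15

Reiko, as surviving spouse, takes 2/3.
The remaining 1/3 passes to Kaede's descendants per stirpes.
The 1/3 is divided into 5 equal shares of 1/15 among Yoshiko, Daichi, Umeko, Midori, Emiko.
Yoshiko is living and takes 1/15.
Daichi predeceased; the 1/15 allotted to Daichi's branch passes to Daichi's issue by representation.
The 1/15 is divided into 2 equal shares of 1/30 among Fumio, Hana.
Fumio is living and takes 1/30.
Hana is living and takes 1/30.
Umeko predeceased; the 1/15 allotted to Umeko's branch passes to Umeko's issue by representation.
The 1/15 is divided into 3 equal shares of 1/45 among Satoshi, Noboru, Isamu.
Satoshi is living and takes 1/45.
Noboru is living and takes 1/45.
Isamu is living and takes 1/45.
Midori is living and takes 1/15.
Emiko is living and takes 1/15.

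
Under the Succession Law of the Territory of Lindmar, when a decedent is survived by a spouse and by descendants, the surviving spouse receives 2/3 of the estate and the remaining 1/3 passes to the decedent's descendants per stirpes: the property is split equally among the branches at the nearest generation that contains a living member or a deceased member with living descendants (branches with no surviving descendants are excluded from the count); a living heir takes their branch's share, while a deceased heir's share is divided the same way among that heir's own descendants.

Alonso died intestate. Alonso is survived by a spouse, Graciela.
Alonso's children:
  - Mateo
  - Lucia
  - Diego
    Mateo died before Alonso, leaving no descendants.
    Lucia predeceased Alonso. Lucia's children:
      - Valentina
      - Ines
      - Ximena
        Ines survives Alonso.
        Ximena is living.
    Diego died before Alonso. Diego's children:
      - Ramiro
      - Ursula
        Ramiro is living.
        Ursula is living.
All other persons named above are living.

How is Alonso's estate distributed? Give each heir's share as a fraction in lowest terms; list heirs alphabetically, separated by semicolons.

Graciela, as surviving spouse, takes 2/3.
The remaining 1/3 passes to Alonso's descendants per stirpes.
Mateo left no surviving issue, so that branch lapses and is disregarded.
The 1/3 is divided into 2 equal shares of 1/6 among Lucia, Diego.
Lucia predeceased; the 1/6 allotted to Lucia's branch passes to Lucia's issue by representation.
The 1/6 is divided into 3 equal shares of 1/18 among Valentina, Ines, Ximena.
Valentina is living and takes 1/18.
Ines is living and takes 1/18.
Ximena is living and takes 1/18.
Diego predeceased; the 1/6 allotted to Diego's branch passes to Diego's issue by representation.
The 1/6 is divided into 2 equal shares of 1/12 among Ramiro, Ursula.
Ramiro is living and takes 1/12.
Ursula is living and takes 1/12.

Graciela 2/3; Ines 1/18; Ramiro 1/12; Ursula 1/12; Valentina 1/18; Ximena 1/18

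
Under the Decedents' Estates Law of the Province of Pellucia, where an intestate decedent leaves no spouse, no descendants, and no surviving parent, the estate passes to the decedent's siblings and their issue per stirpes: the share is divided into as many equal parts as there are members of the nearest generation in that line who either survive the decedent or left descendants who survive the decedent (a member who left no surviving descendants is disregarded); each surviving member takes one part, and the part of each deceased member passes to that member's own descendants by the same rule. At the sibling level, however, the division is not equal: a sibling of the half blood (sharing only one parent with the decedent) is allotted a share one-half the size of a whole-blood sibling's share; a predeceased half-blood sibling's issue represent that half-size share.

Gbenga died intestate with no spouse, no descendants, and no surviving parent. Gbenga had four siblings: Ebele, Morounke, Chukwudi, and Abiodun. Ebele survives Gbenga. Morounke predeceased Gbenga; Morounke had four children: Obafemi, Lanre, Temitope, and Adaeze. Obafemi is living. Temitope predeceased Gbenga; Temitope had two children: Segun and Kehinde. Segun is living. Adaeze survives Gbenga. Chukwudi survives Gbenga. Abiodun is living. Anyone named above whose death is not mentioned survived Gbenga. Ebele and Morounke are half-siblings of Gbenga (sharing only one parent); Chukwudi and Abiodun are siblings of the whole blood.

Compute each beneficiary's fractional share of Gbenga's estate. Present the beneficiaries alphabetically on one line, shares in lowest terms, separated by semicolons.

Abiodun 1/3; Adaeze 1/24; Chukwudi 1/3; Ebele 1/6; Kehinde 1/48; Lanre 1/24; Obafemi 1/24; Segun 1/48

No spouse, descendants, or parent survives, so the estate passes to Gbenga's siblings per stirpes.
Half-blood siblings count for one-half the weight of whole-blood siblings at the initial division.
Dividing 1 in proportion to weights (total weight 3): Ebele (weight 1/2) → 1/6; Morounke (weight 1/2) → 1/6; Chukwudi (weight 1) → 1/3; Abiodun (weight 1) → 1/3.
Ebele is living and takes 1/6.
Morounke predeceased; the 1/6 allotted to Morounke's branch passes to Morounke's issue by representation.
The 1/6 is divided into 4 equal shares of 1/24 among Obafemi, Lanre, Temitope, Adaeze.
Obafemi is living and takes 1/24.
Lanre is living and takes 1/24.
Temitope predeceased; the 1/24 allotted to Temitope's branch passes to Temitope's issue by representation.
The 1/24 is divided into 2 equal shares of 1/48 among Segun, Kehinde.
Segun is living and takes 1/48.
Kehinde is living and takes 1/48.
Adaeze is living and takes 1/24.
Chukwudi is living and takes 1/3.
Abiodun is living and takes 1/3.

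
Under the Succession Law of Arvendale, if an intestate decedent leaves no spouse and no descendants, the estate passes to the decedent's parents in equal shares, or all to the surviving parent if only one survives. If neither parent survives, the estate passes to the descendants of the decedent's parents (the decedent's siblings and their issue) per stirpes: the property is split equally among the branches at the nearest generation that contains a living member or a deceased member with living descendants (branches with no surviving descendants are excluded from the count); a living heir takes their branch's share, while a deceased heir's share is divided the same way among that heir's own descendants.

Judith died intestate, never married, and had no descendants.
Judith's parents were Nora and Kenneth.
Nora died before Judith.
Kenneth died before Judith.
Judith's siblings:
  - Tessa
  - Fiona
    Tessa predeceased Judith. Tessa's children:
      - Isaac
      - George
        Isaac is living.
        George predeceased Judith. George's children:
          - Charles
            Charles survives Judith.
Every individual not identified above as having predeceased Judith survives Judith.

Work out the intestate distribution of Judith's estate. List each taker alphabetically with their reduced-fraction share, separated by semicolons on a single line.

Neither parent survives and there are no descendants, so the estate passes to Judith's siblings and their issue per stirpes.
The estate is divided into 2 equal shares of 1/2 among Tessa, Fiona.
Tessa predeceased; the 1/2 allotted to Tessa's branch passes to Tessa's issue by representation.
The 1/2 is divided into 2 equal shares of 1/4 among Isaac, George.
Isaac is living and takes 1/4.
George predeceased; the 1/4 allotted to George's branch passes to George's issue by representation.
Charles is the sole taker at this level and receives the full 1/4.
Fiona is living and takes 1/2.

Charles 1/4; Fiona 1/2; Isaac 1/4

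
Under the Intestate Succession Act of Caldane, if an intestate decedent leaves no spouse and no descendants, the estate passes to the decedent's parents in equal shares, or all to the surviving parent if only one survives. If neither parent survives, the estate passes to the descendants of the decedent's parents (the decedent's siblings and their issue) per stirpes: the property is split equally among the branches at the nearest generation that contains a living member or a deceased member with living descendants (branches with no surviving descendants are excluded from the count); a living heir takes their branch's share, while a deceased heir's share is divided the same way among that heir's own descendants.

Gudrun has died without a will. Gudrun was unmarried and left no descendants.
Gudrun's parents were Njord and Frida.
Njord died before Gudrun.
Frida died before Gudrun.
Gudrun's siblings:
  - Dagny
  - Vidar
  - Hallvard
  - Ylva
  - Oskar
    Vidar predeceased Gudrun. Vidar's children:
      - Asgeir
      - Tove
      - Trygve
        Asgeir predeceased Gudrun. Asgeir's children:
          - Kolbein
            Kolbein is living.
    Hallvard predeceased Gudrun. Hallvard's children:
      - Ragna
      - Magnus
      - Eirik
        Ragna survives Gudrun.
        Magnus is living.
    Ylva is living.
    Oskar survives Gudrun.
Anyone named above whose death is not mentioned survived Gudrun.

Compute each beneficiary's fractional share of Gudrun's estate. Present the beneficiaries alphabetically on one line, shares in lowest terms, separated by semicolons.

Dagny 1/5; Eirik 1/15; Kolbein 1/15; Magnus 1/15; Oskar 1/5; Ragna 1/15; Tove 1/15; Trygve 1/15; Ylva 1/5

Neither parent survives and there are no descendants, so the estate passes to Gudrun's siblings and their issue per stirpes.
The estate is divided into 5 equal shares of 1/5 among Dagny, Vidar, Hallvard, Ylva, Oskar.
Dagny is living and takes 1/5.
Vidar predeceased; the 1/5 allotted to Vidar's branch passes to Vidar's issue by representation.
The 1/5 is divided into 3 equal shares of 1/15 among Asgeir, Tove, Trygve.
Asgeir predeceased; the 1/15 allotted to Asgeir's branch passes to Asgeir's issue by representation.
Kolbein is the sole taker at this level and receives the full 1/15.
Tove is living and takes 1/15.
Trygve is living and takes 1/15.
Hallvard predeceased; the 1/5 allotted to Hallvard's branch passes to Hallvard's issue by representation.
The 1/5 is divided into 3 equal shares of 1/15 among Ragna, Magnus, Eirik.
Ragna is living and takes 1/15.
Magnus is living and takes 1/15.
Eirik is living and takes 1/15.
Ylva is living and takes 1/5.
Oskar is living and takes 1/5.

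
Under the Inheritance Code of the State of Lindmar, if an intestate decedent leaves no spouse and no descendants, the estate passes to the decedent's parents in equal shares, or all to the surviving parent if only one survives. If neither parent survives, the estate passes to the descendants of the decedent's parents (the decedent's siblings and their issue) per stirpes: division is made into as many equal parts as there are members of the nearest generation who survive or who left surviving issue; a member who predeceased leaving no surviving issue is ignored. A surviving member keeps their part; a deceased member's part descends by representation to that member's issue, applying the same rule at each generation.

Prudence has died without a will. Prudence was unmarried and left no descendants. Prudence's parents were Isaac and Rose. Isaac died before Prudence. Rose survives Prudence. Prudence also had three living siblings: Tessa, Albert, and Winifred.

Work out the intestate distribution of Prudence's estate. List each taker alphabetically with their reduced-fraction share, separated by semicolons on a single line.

Only one parent, Rose, survives, so Rose takes the entire estate. The siblings take nothing because a surviving parent has priority.

Rose 1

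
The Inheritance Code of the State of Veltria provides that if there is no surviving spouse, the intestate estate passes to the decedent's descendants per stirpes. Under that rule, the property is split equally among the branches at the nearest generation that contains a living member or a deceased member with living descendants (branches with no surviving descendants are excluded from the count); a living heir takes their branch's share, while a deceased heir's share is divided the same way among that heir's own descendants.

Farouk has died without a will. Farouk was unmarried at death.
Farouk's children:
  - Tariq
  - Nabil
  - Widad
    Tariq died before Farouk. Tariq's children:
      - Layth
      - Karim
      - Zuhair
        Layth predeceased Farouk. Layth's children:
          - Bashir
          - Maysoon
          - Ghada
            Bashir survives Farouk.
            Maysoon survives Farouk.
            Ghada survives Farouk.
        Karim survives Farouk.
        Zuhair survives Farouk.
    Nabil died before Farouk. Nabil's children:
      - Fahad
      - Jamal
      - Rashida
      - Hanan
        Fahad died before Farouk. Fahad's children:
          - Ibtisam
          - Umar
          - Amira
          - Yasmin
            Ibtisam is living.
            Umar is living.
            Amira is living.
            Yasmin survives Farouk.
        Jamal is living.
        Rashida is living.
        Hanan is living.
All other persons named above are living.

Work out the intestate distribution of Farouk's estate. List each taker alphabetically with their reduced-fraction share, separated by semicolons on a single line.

Amira 1/48; Bashir 1/27; Ghada 1/27; Hanan 1/12; Ibtisam 1/48; Jamal 1/12; Karim 1/9; Maysoon 1/27; Rashida 1/12; Umar 1/48; Widad 1/3; Yasmin 1/48; Zuhair 1/9

There is no surviving spouse, so the entire estate passes to Farouk's descendants per stirpes.
The estate is divided into 3 equal shares of 1/3 among Tariq, Nabil, Widad.
Tariq predeceased; the 1/3 allotted to Tariq's branch passes to Tariq's issue by representation.
The 1/3 is divided into 3 equal shares of 1/9 among Layth, Karim, Zuhair.
Layth predeceased; the 1/9 allotted to Layth's branch passes to Layth's issue by representation.
The 1/9 is divided into 3 equal shares of 1/27 among Bashir, Maysoon, Ghada.
Bashir is living and takes 1/27.
Maysoon is living and takes 1/27.
Ghada is living and takes 1/27.
Karim is living and takes 1/9.
Zuhair is living and takes 1/9.
Nabil predeceased; the 1/3 allotted to Nabil's branch passes to Nabil's issue by representation.
The 1/3 is divided into 4 equal shares of 1/12 among Fahad, Jamal, Rashida, Hanan.
Fahad predeceased; the 1/12 allotted to Fahad's branch passes to Fahad's issue by representation.
The 1/12 is divided into 4 equal shares of 1/48 among Ibtisam, Umar, Amira, Yasmin.
Ibtisam is living and takes 1/48.
Umar is living and takes 1/48.
Amira is living and takes 1/48.
Yasmin is living and takes 1/48.
Jamal is living and takes 1/12.
Rashida is living and takes 1/12.
Hanan is living and takes 1/12.
Widad is living and takes 1/3.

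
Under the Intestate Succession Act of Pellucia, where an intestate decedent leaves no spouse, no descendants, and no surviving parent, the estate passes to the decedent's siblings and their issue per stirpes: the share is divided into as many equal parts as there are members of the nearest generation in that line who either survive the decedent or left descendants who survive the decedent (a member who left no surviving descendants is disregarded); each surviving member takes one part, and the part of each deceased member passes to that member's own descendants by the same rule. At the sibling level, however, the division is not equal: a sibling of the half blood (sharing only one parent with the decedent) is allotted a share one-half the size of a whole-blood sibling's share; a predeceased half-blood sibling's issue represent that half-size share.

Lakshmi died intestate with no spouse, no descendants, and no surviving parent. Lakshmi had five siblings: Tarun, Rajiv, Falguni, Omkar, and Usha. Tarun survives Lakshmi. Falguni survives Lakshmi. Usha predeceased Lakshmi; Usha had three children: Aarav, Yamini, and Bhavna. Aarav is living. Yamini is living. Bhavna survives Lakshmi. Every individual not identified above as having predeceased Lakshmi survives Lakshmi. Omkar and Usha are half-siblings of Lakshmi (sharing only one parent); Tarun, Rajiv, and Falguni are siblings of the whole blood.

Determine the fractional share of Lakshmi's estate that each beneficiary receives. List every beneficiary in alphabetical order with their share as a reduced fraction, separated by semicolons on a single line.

Aarav 1/24; Bhavna 1/24; Falguni 1/4; Omkar 1/8; Rajiv 1/4; Tarun 1/4; Yamini 1/24

No spouse, descendants, or parent survives, so the estate passes to Lakshmi's siblings per stirpes.
Half-blood siblings count for one-half the weight of whole-blood siblings at the initial division.
Dividing 1 in proportion to weights (total weight 4): Tarun (weight 1) → 1/4; Rajiv (weight 1) → 1/4; Falguni (weight 1) → 1/4; Omkar (weight 1/2) → 1/8; Usha (weight 1/2) → 1/8.
Tarun is living and takes 1/4.
Rajiv is living and takes 1/4.
Falguni is living and takes 1/4.
Omkar is living and takes 1/8.
Usha predeceased; the 1/8 allotted to Usha's branch passes to Usha's issue by representation.
The 1/8 is divided into 3 equal shares of 1/24 among Aarav, Yamini, Bhavna.
Aarav is living and takes 1/24.
Yamini is living and takes 1/24.
Bhavna is living and takes 1/24.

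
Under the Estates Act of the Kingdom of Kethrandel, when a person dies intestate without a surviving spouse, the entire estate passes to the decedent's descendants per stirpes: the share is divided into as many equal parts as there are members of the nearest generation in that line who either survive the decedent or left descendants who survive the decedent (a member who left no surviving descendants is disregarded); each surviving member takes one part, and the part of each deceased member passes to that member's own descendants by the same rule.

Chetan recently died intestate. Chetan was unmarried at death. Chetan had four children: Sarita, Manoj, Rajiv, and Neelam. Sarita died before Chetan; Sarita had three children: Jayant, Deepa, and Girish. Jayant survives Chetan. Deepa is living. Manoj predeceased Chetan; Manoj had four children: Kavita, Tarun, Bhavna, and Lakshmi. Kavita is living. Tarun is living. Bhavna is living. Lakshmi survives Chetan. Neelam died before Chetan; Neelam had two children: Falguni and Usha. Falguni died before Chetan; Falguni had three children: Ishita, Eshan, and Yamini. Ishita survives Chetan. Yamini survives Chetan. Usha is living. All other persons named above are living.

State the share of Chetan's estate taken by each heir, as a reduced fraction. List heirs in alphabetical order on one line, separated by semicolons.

There is no surviving spouse, so the entire estate passes to Chetan's descendants per stirpes.
The estate is divided into 4 equal shares of 1/4 among Sarita, Manoj, Rajiv, Neelam.
Sarita predeceased; the 1/4 allotted to Sarita's branch passes to Sarita's issue by representation.
The 1/4 is divided into 3 equal shares of 1/12 among Jayant, Deepa, Girish.
Jayant is living and takes 1/12.
Deepa is living and takes 1/12.
Girish is living and takes 1/12.
Manoj predeceased; the 1/4 allotted to Manoj's branch passes to Manoj's issue by representation.
The 1/4 is divided into 4 equal shares of 1/16 among Kavita, Tarun, Bhavna, Lakshmi.
Kavita is living and takes 1/16.
Tarun is living and takes 1/16.
Bhavna is living and takes 1/16.
Lakshmi is living and takes 1/16.
Rajiv is living and takes 1/4.
Neelam predeceased; the 1/4 allotted to Neelam's branch passes to Neelam's issue by representation.
The 1/4 is divided into 2 equal shares of 1/8 among Falguni, Usha.
Falguni predeceased; the 1/8 allotted to Falguni's branch passes to Falguni's issue by representation.
The 1/8 is divided into 3 equal shares of 1/24 among Ishita, Eshan, Yamini.
Ishita is living and takes 1/24.
Eshan is living and takes 1/24.
Yamini is living and takes 1/24.
Usha is living and takes 1/8.

Bhavna 1/16; Deepa 1/12; Eshan 1/24; Girish 1/12; Ishita 1/24; Jayant 1/12; Kavita 1/16; Lakshmi 1/16; Rajiv 1/4; Tarun 1/16; Usha 1/8; Yamini 1/24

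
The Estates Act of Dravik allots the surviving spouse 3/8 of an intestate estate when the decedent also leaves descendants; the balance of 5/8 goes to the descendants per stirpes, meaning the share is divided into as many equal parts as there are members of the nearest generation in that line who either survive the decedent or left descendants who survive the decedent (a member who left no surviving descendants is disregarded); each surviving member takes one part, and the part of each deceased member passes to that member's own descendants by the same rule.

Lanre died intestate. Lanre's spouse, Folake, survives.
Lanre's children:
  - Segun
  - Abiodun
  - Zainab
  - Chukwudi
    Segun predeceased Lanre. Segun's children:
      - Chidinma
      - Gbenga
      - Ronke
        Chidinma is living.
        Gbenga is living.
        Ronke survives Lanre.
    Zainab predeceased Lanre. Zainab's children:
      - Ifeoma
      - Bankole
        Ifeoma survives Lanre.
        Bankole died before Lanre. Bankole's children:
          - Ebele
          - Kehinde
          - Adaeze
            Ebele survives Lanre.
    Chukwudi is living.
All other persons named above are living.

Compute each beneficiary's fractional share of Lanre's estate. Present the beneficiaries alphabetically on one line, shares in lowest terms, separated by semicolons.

Abiodun 5/32; Adaeze 5/192; Chidinma 5/96; Chukwudi 5/32; Ebele 5/192; Folake 3/8; Gbenga 5/96; Ifeoma 5/64; Kehinde 5/192; Ronke 5/96

Folake, as surviving spouse, takes 3/8.
The remaining 5/8 passes to Lanre's descendants per stirpes.
The 5/8 is divided into 4 equal shares of 5/32 among Segun, Abiodun, Zainab, Chukwudi.
Segun predeceased; the 5/32 allotted to Segun's branch passes to Segun's issue by representation.
The 5/32 is divided into 3 equal shares of 5/96 among Chidinma, Gbenga, Ronke.
Chidinma is living and takes 5/96.
Gbenga is living and takes 5/96.
Ronke is living and takes 5/96.
Abiodun is living and takes 5/32.
Zainab predeceased; the 5/32 allotted to Zainab's branch passes to Zainab's issue by representation.
The 5/32 is divided into 2 equal shares of 5/64 among Ifeoma, Bankole.
Ifeoma is living and takes 5/64.
Bankole predeceased; the 5/64 allotted to Bankole's branch passes to Bankole's issue by representation.
The 5/64 is divided into 3 equal shares of 5/192 among Ebele, Kehinde, Adaeze.
Ebele is living and takes 5/192.
Kehinde is living and takes 5/192.
Adaeze is living and takes 5/192.
Chukwudi is living and takes 5/32.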